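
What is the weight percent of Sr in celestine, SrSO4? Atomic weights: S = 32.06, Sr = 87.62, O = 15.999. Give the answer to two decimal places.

47.70 weight percent

Molar mass of SrSO4: 1×87.62 + 1×32.06 + 4×15.999 = 183.676 g/mol.
Mass of Sr per formula unit: 1 × 87.62 = 87.620 g.
Weight fraction Sr = 87.620 / 183.676 = 0.4770.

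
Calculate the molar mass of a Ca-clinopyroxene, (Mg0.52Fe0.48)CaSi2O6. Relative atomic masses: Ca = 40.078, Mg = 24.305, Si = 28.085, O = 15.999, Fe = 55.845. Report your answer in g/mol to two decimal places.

M = 0.52·24.305 + 0.48·55.845 + 1·40.078 + 2·28.085 + 6·15.999

231.69 g/mol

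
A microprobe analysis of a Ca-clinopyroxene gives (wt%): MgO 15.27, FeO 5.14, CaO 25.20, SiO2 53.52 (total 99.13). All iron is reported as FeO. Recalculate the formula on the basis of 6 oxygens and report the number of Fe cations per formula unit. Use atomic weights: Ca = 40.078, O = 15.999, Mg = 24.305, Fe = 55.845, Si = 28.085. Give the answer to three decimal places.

15.27 wt% MgO ÷ 40.304 g/mol = 0.37887 mol, giving 0.37887 Mg and 0.37887 O.
5.14 wt% FeO ÷ 71.844 g/mol = 0.07154 mol, giving 0.07154 Fe and 0.07154 O.
25.20 wt% CaO ÷ 56.077 g/mol = 0.44938 mol, giving 0.44938 Ca and 0.44938 O.
53.52 wt% SiO2 ÷ 60.083 g/mol = 0.89077 mol, giving 0.89077 Si and 1.78154 O.
Oxygen sums to 2.68133; scaling by 6/2.68133 = 2.23770 puts the formula on 6 O.
Fe: 0.07154 × 2.23770 = 0.160 atoms per formula unit.

0.160 Fe apfu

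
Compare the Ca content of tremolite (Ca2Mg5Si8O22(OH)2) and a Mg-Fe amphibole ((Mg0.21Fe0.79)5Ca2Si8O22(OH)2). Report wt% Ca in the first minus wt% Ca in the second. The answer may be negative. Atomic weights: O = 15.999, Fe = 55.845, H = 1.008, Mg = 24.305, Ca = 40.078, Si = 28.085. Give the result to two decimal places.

1.31 percentage points

Ca in Ca2Mg5Si8O22(OH)2: molar mass 812.353 g/mol; 2×40.078 = 80.156 g → 9.87 wt%.
Ca in (Mg0.21Fe0.79)5Ca2Si8O22(OH)2: molar mass 936.936 g/mol; 2×40.078 = 80.156 g → 8.56 wt%.
Difference = 9.87 − 8.56 = 1.31 percentage points.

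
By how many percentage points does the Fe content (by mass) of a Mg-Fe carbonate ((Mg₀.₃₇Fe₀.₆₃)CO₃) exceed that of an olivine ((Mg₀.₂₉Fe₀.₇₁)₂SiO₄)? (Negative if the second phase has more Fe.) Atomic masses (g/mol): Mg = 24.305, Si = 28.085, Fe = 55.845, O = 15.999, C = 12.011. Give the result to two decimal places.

-8.98 percentage points

M((Mg₀.₃₇Fe₀.₆₃)CO₃) = 104.183 g/mol, so wt% Fe = 35.182/104.183 × 100 = 33.77%.
M((Mg₀.₂₉Fe₀.₇₁)₂SiO₄) = 185.478 g/mol, so wt% Fe = 79.300/185.478 × 100 = 42.75%.
33.77 − 42.75 = -8.98 pp.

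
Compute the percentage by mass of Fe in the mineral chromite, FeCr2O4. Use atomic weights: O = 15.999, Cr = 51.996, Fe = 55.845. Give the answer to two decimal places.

24.95 wt%

Formula mass = 1×55.845 + 2×51.996 + 4×15.999 = 223.833 g/mol, of which 55.845 g is Fe.
So Fe makes up 55.845/223.833 = 0.2495 of the mass, i.e. 24.95%.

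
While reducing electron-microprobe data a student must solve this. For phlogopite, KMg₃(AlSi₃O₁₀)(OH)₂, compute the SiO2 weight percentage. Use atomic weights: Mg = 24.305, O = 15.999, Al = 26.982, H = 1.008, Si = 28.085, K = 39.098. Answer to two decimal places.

M(KMg₃(AlSi₃O₁₀)(OH)₂) = 417.254 g/mol; M(SiO2) = 60.083 g/mol.
Moles SiO2 per formula unit = 3 Si ÷ 1 = 3.0000.
SiO2 fraction = (3.0000 × 60.083) / 417.254 = 180.249/417.254 = 0.4320.

43.20 wt%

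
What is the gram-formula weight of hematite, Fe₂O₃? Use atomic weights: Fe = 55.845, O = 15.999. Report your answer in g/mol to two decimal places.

Fe: 2 × 55.845 = 111.6900
O: 3 × 15.999 = 47.9970
Summing the contributions gives the formula mass.

159.69 g/mol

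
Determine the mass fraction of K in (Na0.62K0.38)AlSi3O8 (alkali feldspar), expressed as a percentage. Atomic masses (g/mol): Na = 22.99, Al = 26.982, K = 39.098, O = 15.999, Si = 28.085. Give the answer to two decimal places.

Molar mass of (Na0.62K0.38)AlSi3O8: 0.62*22.99 + 0.38*39.098 + 1*26.982 + 3*28.085 + 8*15.999 = 268.340 g/mol.
Mass of K per formula unit: 0.38 × 39.098 = 14.857 g.
Weight fraction K = 14.857 / 268.340 = 0.0554.

5.54 wt%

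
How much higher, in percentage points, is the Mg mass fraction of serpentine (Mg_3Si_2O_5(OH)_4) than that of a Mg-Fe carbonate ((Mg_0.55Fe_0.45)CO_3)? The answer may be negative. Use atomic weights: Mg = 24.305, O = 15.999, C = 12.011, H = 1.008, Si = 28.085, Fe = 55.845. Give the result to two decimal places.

12.74 percentage points

Mg in Mg_3Si_2O_5(OH)_4: molar mass 277.108 g/mol; 3×24.305 = 72.915 g → 26.31 wt%.
Mg in (Mg_0.55Fe_0.45)CO_3: molar mass 98.506 g/mol; 0.55×24.305 = 13.368 g → 13.57 wt%.
Difference = 26.31 − 13.57 = 12.74 percentage points.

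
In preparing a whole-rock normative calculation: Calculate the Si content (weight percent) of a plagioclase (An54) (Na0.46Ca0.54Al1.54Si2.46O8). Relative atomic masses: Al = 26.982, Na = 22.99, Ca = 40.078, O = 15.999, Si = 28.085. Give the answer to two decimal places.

25.51 weight percent

Molar mass of Na0.46Ca0.54Al1.54Si2.46O8: 0.46×22.99 + 0.54×40.078 + 1.54×26.982 + 2.46×28.085 + 8×15.999 = 270.851 g/mol.
Mass of Si per formula unit: 2.46 × 28.085 = 69.089 g.
Weight fraction Si = 69.089 / 270.851 = 0.2551.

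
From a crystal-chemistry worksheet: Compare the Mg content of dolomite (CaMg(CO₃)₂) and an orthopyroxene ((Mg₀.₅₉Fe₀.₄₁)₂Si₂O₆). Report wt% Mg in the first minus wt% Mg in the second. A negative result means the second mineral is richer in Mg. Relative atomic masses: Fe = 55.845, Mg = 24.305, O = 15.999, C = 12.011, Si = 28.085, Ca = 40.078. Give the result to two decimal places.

Mg in CaMg(CO₃)₂: molar mass 184.399 g/mol; 1×24.305 = 24.305 g → 13.18 wt%.
Mg in (Mg₀.₅₉Fe₀.₄₁)₂Si₂O₆: molar mass 226.637 g/mol; 1.18×24.305 = 28.680 g → 12.65 wt%.
Difference = 13.18 − 12.65 = 0.53 percentage points.

0.53 percentage points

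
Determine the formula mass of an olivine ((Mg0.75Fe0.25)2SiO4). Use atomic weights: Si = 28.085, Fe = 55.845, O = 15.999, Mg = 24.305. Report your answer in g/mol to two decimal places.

The formula mass is the sum 1.50·24.305 + 0.50·55.845 + 1·28.085 + 4·15.999.

156.46 g/mol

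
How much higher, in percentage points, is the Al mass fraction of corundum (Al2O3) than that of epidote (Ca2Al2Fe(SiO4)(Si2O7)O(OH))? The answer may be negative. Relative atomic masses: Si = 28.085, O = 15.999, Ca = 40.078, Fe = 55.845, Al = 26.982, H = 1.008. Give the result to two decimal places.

41.76 percentage points

M(Al2O3) = 101.961 g/mol, so wt% Al = 53.964/101.961 × 100 = 52.93%.
M(Ca2Al2Fe(SiO4)(Si2O7)O(OH)) = 483.215 g/mol, so wt% Al = 53.964/483.215 × 100 = 11.17%.
52.93 − 11.17 = 41.76 pp.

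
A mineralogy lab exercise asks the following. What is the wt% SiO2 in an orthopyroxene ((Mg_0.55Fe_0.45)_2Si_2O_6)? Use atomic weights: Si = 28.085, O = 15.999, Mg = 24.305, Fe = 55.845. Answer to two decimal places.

Molar mass of (Mg_0.55Fe_0.45)_2Si_2O_6 = 1.10×24.305 + 0.90×55.845 + 2×28.085 + 6×15.999 = 229.160 g/mol.
Each formula unit contains 2 Si, equivalent to 2/1 = 2.0000 mol SiO2.
M(SiO2) = 1×28.085 + 2×15.999 = 60.083 g/mol.
Mass of SiO2 per formula unit = 2.0000 × 60.083 = 120.166 g.
SiO2 wt% = 120.166 / 229.160 × 100 = 52.44%.

52.44 wt%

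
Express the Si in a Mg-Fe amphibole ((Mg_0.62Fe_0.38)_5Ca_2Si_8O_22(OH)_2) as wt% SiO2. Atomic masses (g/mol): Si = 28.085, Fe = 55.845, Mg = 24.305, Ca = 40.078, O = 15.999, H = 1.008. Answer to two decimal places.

55.10 wt%

Formula mass = 872.279 g/mol.
8 Si → 8.0000 mol SiO2 per formula unit; M(SiO2) = 60.083, so SiO2 mass = 480.664 g.
480.664/872.279 × 100 = 55.10 wt%.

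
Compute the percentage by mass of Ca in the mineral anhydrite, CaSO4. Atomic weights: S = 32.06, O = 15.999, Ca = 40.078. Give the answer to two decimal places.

29.44 weight percent

M(CaSO4) = 136.134 g/mol.
Ca contributes 1 × 40.078 = 40.078 g per mole.
40.078/136.134 = 0.2944 → 29.44%.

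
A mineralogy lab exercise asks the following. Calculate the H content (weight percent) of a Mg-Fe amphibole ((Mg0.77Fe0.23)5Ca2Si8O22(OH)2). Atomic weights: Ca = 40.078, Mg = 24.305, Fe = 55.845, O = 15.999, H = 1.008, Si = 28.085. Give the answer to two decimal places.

0.24 weight percent

Formula mass = 3.85*24.305 + 1.15*55.845 + 2*40.078 + 8*28.085 + 24*15.999 + 2*1.008 = 848.624 g/mol, of which 2.016 g is H.
So H makes up 2.016/848.624 = 0.0024 of the mass, i.e. 0.24%.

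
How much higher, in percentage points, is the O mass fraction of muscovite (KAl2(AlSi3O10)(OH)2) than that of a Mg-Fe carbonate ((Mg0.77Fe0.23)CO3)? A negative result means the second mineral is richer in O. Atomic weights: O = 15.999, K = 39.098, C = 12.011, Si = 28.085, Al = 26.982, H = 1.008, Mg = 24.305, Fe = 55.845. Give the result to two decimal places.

-4.22 percentage points

O in KAl2(AlSi3O10)(OH)2: molar mass 398.303 g/mol; 12×15.999 = 191.988 g → 48.20 wt%.
O in (Mg0.77Fe0.23)CO3: molar mass 91.567 g/mol; 3×15.999 = 47.997 g → 52.42 wt%.
Difference = 48.20 − 52.42 = -4.22 percentage points.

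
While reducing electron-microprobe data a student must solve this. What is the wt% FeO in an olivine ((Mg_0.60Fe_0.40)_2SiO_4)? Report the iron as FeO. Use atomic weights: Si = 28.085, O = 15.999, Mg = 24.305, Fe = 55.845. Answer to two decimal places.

34.64 wt%

Molar mass of (Mg_0.60Fe_0.40)_2SiO_4 = 1.20·24.305 + 0.80·55.845 + 1·28.085 + 4·15.999 = 165.923 g/mol.
Each formula unit contains 0.80 Fe, equivalent to 0.80/1 = 0.8000 mol FeO.
M(FeO) = 1×55.845 + 1×15.999 = 71.844 g/mol.
Mass of FeO per formula unit = 0.8000 × 71.844 = 57.475 g.
FeO wt% = 57.475 / 165.923 × 100 = 34.64%.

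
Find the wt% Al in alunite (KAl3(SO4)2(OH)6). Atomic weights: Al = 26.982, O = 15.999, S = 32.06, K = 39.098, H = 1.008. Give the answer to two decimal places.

Molar mass of KAl3(SO4)2(OH)6: 1*39.098 + 3*26.982 + 2*32.06 + 14*15.999 + 6*1.008 = 414.198 g/mol.
Mass of Al per formula unit: 3 × 26.982 = 80.946 g.
Weight fraction Al = 80.946 / 414.198 = 0.1954.

19.54 weight percent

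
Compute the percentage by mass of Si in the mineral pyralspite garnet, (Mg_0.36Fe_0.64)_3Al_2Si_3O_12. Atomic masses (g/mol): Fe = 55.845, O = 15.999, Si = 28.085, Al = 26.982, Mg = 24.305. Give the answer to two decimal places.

Molar mass of (Mg_0.36Fe_0.64)_3Al_2Si_3O_12: 1.08×24.305 + 1.92×55.845 + 2×26.982 + 3×28.085 + 12×15.999 = 463.679 g/mol.
Mass of Si per formula unit: 3 × 28.085 = 84.255 g.
Weight fraction Si = 84.255 / 463.679 = 0.1817.

18.17 mass %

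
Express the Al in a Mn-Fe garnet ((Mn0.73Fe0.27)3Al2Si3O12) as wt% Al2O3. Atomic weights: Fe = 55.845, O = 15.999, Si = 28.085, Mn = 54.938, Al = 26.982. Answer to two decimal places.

20.57 wt%

Molar mass of (Mn0.73Fe0.27)3Al2Si3O12 = 2.19·54.938 + 0.81·55.845 + 2·26.982 + 3·28.085 + 12·15.999 = 495.756 g/mol.
Each formula unit contains 2 Al, equivalent to 2/2 = 1.0000 mol Al2O3.
M(Al2O3) = 2×26.982 + 3×15.999 = 101.961 g/mol.
Mass of Al2O3 per formula unit = 1.0000 × 101.961 = 101.961 g.
Al2O3 wt% = 101.961 / 495.756 × 100 = 20.57%.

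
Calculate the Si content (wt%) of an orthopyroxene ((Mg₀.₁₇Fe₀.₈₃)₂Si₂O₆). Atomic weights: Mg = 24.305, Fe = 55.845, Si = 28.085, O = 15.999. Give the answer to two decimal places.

Molar mass of (Mg₀.₁₇Fe₀.₈₃)₂Si₂O₆: 0.34×24.305 + 1.66×55.845 + 2×28.085 + 6×15.999 = 253.130 g/mol.
Mass of Si per formula unit: 2 × 28.085 = 56.170 g.
Weight fraction Si = 56.170 / 253.130 = 0.2219.

22.19 wt%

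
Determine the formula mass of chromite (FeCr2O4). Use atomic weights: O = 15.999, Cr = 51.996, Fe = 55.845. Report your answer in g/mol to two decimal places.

223.83 g/mol

The formula mass is the sum 1·55.845 + 2·51.996 + 4·15.999.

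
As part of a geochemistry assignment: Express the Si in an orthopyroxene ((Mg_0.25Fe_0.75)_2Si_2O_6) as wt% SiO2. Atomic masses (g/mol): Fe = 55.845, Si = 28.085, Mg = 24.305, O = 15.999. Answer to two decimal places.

48.44 wt%

Molar mass of (Mg_0.25Fe_0.75)_2Si_2O_6 = 0.50*24.305 + 1.50*55.845 + 2*28.085 + 6*15.999 = 248.084 g/mol.
Each formula unit contains 2 Si, equivalent to 2/1 = 2.0000 mol SiO2.
M(SiO2) = 1×28.085 + 2×15.999 = 60.083 g/mol.
Mass of SiO2 per formula unit = 2.0000 × 60.083 = 120.166 g.
SiO2 wt% = 120.166 / 248.084 × 100 = 48.44%.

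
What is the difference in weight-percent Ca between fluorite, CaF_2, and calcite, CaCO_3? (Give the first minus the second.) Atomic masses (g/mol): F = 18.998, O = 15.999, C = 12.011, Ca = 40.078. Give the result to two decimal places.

First mineral: 40.078 g Ca in 78.074 g formula = 51.33 wt% Ca.
Second mineral: 40.078 g Ca in 100.086 g formula = 40.04 wt% Ca.
51.33% − 40.04% gives a difference of 11.29 percentage points.

11.29 percentage points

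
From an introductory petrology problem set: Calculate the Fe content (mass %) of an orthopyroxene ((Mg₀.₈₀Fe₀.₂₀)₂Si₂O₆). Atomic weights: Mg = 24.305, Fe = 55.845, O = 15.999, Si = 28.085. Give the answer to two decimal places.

10.47 mass %

Molar mass of (Mg₀.₈₀Fe₀.₂₀)₂Si₂O₆: 1.60·24.305 + 0.40·55.845 + 2·28.085 + 6·15.999 = 213.390 g/mol.
Mass of Fe per formula unit: 0.40 × 55.845 = 22.338 g.
Weight fraction Fe = 22.338 / 213.390 = 0.1047.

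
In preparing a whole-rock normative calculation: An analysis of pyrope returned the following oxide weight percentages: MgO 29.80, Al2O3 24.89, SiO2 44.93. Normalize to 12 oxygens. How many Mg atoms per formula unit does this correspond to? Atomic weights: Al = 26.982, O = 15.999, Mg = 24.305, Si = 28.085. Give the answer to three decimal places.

MgO (M=40.304): mol = 0.73938; Mg = 0.73938, O = 0.73938.
Al2O3 (M=101.961): mol = 0.24411; Al = 0.48822, O = 0.73233.
SiO2 (M=60.083): mol = 0.74780; Si = 0.74780, O = 1.49560.
ΣO = 2.96731; factor = 12/ΣO = 4.04407.
Mg apfu = 0.73938 × 4.04407 = 2.990.

2.990 Mg apfu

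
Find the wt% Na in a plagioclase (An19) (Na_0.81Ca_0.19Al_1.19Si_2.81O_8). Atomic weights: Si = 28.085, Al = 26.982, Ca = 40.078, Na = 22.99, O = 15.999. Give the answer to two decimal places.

Formula mass = 0.81·22.99 + 0.19·40.078 + 1.19·26.982 + 2.81·28.085 + 8·15.999 = 265.256 g/mol, of which 18.622 g is Na.
So Na makes up 18.622/265.256 = 0.0702 of the mass, i.e. 7.02%.

7.02 wt%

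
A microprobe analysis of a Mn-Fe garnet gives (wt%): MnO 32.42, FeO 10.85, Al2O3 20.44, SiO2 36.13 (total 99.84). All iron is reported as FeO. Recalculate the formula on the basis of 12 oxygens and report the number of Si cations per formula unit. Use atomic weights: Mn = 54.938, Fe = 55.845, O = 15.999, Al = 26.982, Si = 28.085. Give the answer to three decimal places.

2.992 Si apfu

MnO (M=70.937): mol = 0.45703; Mn = 0.45703, O = 0.45703.
FeO (M=71.844): mol = 0.15102; Fe = 0.15102, O = 0.15102.
Al2O3 (M=101.961): mol = 0.20047; Al = 0.40094, O = 0.60141.
SiO2 (M=60.083): mol = 0.60133; Si = 0.60133, O = 1.20266.
ΣO = 2.41212; factor = 12/ΣO = 4.97488.
Si apfu = 0.60133 × 4.97488 = 2.992.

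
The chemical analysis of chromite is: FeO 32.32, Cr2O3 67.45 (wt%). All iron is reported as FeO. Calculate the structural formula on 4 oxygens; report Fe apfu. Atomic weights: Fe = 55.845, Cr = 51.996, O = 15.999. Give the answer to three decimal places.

1.010 Fe apfu

FeO: 32.32/71.844 = 0.44986 mol → 0.44986 mol Fe, 0.44986 mol O.
Cr2O3: 67.45/151.989 = 0.44378 mol → 0.88756 mol Cr, 1.33134 mol O.
Total oxygen = 1.78120 mol. Normalization factor = 4/1.78120 = 2.24568.
Fe per 4 O = 0.44986 × 2.24568 = 1.010.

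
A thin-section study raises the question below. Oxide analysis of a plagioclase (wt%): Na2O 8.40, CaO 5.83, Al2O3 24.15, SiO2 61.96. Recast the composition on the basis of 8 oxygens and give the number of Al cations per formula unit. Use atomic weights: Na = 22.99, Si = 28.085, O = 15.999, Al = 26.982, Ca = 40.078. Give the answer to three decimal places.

1.258 Al apfu

Na2O: 8.40/61.979 = 0.13553 mol → 0.27106 mol Na, 0.13553 mol O.
CaO: 5.83/56.077 = 0.10396 mol → 0.10396 mol Ca, 0.10396 mol O.
Al2O3: 24.15/101.961 = 0.23686 mol → 0.47372 mol Al, 0.71058 mol O.
SiO2: 61.96/60.083 = 1.03124 mol → 1.03124 mol Si, 2.06248 mol O.
Total oxygen = 3.01255 mol. Normalization factor = 8/3.01255 = 2.65556.
Al per 8 O = 0.47372 × 2.65556 = 1.258.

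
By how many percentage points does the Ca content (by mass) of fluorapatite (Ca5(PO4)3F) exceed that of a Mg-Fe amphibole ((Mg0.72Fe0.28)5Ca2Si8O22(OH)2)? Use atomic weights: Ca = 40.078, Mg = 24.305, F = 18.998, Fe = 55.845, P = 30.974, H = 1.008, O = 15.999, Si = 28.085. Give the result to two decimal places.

30.38 percentage points

First mineral: 200.390 g Ca in 504.298 g formula = 39.74 wt% Ca.
Second mineral: 80.156 g Ca in 856.509 g formula = 9.36 wt% Ca.
39.74% − 9.36% gives a difference of 30.38 percentage points.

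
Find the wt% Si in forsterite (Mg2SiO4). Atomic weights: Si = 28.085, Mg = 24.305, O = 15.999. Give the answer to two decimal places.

19.96 wt%

Formula mass = 2·24.305 + 1·28.085 + 4·15.999 = 140.691 g/mol, of which 28.085 g is Si.
So Si makes up 28.085/140.691 = 0.1996 of the mass, i.e. 19.96%.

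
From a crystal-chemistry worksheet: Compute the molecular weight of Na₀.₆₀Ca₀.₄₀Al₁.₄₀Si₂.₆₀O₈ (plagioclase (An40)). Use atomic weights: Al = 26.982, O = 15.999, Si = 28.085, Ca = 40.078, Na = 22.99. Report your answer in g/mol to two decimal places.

Na: 0.60 × 22.99 = 13.7940
Ca: 0.40 × 40.078 = 16.0312
Al: 1.40 × 26.982 = 37.7748
Si: 2.60 × 28.085 = 73.0210
O: 8 × 15.999 = 127.9920
Summing the contributions gives the formula mass.

268.61 g/mol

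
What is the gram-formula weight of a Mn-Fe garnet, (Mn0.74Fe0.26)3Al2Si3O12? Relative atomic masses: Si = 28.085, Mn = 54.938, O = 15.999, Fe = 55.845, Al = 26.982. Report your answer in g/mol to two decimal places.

495.73 g/mol

M = 2.22*54.938 + 0.78*55.845 + 2*26.982 + 3*28.085 + 12*15.999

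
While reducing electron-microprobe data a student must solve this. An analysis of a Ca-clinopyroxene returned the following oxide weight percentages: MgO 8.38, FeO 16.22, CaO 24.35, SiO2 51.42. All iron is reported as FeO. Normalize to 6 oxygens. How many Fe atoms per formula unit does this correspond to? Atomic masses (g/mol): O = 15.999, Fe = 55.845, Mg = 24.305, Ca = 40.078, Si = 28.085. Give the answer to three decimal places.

MgO: 8.38/40.304 = 0.20792 mol → 0.20792 mol Mg, 0.20792 mol O.
FeO: 16.22/71.844 = 0.22577 mol → 0.22577 mol Fe, 0.22577 mol O.
CaO: 24.35/56.077 = 0.43422 mol → 0.43422 mol Ca, 0.43422 mol O.
SiO2: 51.42/60.083 = 0.85582 mol → 0.85582 mol Si, 1.71164 mol O.
Total oxygen = 2.57955 mol. Normalization factor = 6/2.57955 = 2.32599.
Fe per 6 O = 0.22577 × 2.32599 = 0.525.

0.525 Fe apfu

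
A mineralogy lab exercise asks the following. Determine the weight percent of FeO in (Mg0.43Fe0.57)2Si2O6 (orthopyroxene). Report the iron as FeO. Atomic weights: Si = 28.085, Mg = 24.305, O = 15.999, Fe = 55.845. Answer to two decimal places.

Molar mass of (Mg0.43Fe0.57)2Si2O6 = 0.86·24.305 + 1.14·55.845 + 2·28.085 + 6·15.999 = 236.730 g/mol.
Each formula unit contains 1.14 Fe, equivalent to 1.14/1 = 1.1400 mol FeO.
M(FeO) = 1×55.845 + 1×15.999 = 71.844 g/mol.
Mass of FeO per formula unit = 1.1400 × 71.844 = 81.902 g.
FeO wt% = 81.902 / 236.730 × 100 = 34.60%.

34.60 wt%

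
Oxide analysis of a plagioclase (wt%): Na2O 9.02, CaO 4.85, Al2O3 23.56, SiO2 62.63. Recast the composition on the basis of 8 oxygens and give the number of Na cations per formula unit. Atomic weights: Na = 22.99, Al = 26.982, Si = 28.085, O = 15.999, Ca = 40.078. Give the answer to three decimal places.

0.774 Na apfu

9.02 wt% Na2O ÷ 61.979 g/mol = 0.14553 mol, giving 0.29106 Na and 0.14553 O.
4.85 wt% CaO ÷ 56.077 g/mol = 0.08649 mol, giving 0.08649 Ca and 0.08649 O.
23.56 wt% Al2O3 ÷ 101.961 g/mol = 0.23107 mol, giving 0.46214 Al and 0.69321 O.
62.63 wt% SiO2 ÷ 60.083 g/mol = 1.04239 mol, giving 1.04239 Si and 2.08478 O.
Oxygen sums to 3.01001; scaling by 8/3.01001 = 2.65780 puts the formula on 8 O.
Na: 0.29106 × 2.65780 = 0.774 atoms per formula unit.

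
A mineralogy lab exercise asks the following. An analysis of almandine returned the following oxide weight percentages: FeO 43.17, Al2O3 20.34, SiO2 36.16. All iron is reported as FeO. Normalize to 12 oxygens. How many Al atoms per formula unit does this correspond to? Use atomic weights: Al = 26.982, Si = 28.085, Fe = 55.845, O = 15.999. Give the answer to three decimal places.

1.992 Al apfu

FeO: 43.17/71.844 = 0.60089 mol → 0.60089 mol Fe, 0.60089 mol O.
Al2O3: 20.34/101.961 = 0.19949 mol → 0.39898 mol Al, 0.59847 mol O.
SiO2: 36.16/60.083 = 0.60183 mol → 0.60183 mol Si, 1.20366 mol O.
Total oxygen = 2.40302 mol. Normalization factor = 12/2.40302 = 4.99372.
Al per 12 O = 0.39898 × 4.99372 = 1.992.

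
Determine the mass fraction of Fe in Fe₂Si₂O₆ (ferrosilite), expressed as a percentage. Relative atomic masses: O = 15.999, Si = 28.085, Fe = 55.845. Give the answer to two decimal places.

Formula mass = 2×55.845 + 2×28.085 + 6×15.999 = 263.854 g/mol, of which 111.690 g is Fe.
So Fe makes up 111.690/263.854 = 0.4233 of the mass, i.e. 42.33%.

42.33 mass %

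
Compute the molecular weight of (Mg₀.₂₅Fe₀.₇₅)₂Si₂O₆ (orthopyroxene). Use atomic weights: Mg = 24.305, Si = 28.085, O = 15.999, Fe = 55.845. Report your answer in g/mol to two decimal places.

The formula mass is the sum 0.50*24.305 + 1.50*55.845 + 2*28.085 + 6*15.999.

248.08 g/mol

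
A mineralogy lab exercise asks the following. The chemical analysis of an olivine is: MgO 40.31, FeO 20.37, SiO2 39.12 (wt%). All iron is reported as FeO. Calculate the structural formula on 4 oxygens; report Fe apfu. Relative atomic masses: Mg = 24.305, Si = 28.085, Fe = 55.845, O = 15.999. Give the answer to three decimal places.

0.439 Fe apfu

MgO: 40.31/40.304 = 1.00015 mol → 1.00015 mol Mg, 1.00015 mol O.
FeO: 20.37/71.844 = 0.28353 mol → 0.28353 mol Fe, 0.28353 mol O.
SiO2: 39.12/60.083 = 0.65110 mol → 0.65110 mol Si, 1.30220 mol O.
Total oxygen = 2.58588 mol. Normalization factor = 4/2.58588 = 1.54686.
Fe per 4 O = 0.28353 × 1.54686 = 0.439.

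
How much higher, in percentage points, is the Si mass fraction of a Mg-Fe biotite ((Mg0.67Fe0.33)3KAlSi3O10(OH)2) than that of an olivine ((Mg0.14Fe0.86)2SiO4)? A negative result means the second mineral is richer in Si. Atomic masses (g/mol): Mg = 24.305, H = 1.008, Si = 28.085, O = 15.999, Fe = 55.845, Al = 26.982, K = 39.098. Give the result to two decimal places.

4.38 percentage points

M((Mg0.67Fe0.33)3KAlSi3O10(OH)2) = 448.479 g/mol, so wt% Si = 84.255/448.479 × 100 = 18.79%.
M((Mg0.14Fe0.86)2SiO4) = 194.940 g/mol, so wt% Si = 28.085/194.940 × 100 = 14.41%.
18.79 − 14.41 = 4.38 pp.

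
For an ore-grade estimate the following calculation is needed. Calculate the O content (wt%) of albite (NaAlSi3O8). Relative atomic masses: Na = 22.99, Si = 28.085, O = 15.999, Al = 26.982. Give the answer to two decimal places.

Molar mass of NaAlSi3O8: 1*22.99 + 1*26.982 + 3*28.085 + 8*15.999 = 262.219 g/mol.
Mass of O per formula unit: 8 × 15.999 = 127.992 g.
Weight fraction O = 127.992 / 262.219 = 0.4881.

48.81 wt%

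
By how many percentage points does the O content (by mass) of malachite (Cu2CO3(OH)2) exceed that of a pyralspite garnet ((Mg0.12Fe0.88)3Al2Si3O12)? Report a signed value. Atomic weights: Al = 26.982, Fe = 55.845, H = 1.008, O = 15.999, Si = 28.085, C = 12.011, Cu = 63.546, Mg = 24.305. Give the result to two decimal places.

-3.29 percentage points

First mineral: 79.995 g O in 221.114 g formula = 36.18 wt% O.
Second mineral: 191.988 g O in 486.388 g formula = 39.47 wt% O.
36.18% − 39.47% gives a difference of -3.29 percentage points.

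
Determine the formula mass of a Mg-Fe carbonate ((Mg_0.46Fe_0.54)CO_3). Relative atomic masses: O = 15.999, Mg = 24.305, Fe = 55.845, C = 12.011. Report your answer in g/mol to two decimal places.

The formula mass is the sum 0.46·24.305 + 0.54·55.845 + 1·12.011 + 3·15.999.

101.34 g/mol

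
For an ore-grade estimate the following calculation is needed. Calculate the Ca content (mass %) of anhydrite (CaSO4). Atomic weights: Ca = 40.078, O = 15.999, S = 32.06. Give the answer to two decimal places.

29.44 mass %

Formula mass = 1×40.078 + 1×32.06 + 4×15.999 = 136.134 g/mol, of which 40.078 g is Ca.
So Ca makes up 40.078/136.134 = 0.2944 of the mass, i.e. 29.44%.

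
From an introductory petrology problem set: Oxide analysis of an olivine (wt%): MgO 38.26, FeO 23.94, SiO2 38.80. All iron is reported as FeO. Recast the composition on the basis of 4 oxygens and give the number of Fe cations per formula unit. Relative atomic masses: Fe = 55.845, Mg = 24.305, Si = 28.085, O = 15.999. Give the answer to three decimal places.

38.26 wt% MgO ÷ 40.304 g/mol = 0.94929 mol, giving 0.94929 Mg and 0.94929 O.
23.94 wt% FeO ÷ 71.844 g/mol = 0.33322 mol, giving 0.33322 Fe and 0.33322 O.
38.80 wt% SiO2 ÷ 60.083 g/mol = 0.64577 mol, giving 0.64577 Si and 1.29154 O.
Oxygen sums to 2.57405; scaling by 4/2.57405 = 1.55397 puts the formula on 4 O.
Fe: 0.33322 × 1.55397 = 0.518 atoms per formula unit.

0.518 Fe apfu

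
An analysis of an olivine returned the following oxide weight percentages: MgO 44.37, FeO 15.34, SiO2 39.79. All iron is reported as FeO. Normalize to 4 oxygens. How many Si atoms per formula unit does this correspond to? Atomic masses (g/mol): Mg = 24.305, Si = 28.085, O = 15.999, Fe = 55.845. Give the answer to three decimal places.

44.37 wt% MgO ÷ 40.304 g/mol = 1.10088 mol, giving 1.10088 Mg and 1.10088 O.
15.34 wt% FeO ÷ 71.844 g/mol = 0.21352 mol, giving 0.21352 Fe and 0.21352 O.
39.79 wt% SiO2 ÷ 60.083 g/mol = 0.66225 mol, giving 0.66225 Si and 1.32450 O.
Oxygen sums to 2.63890; scaling by 4/2.63890 = 1.51578 puts the formula on 4 O.
Si: 0.66225 × 1.51578 = 1.004 atoms per formula unit.

1.004 Si apfu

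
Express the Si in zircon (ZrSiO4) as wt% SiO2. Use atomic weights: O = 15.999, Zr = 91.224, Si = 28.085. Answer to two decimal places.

32.78 wt%

Molar mass of ZrSiO4 = 1*91.224 + 1*28.085 + 4*15.999 = 183.305 g/mol.
Each formula unit contains 1 Si, equivalent to 1/1 = 1.0000 mol SiO2.
M(SiO2) = 1×28.085 + 2×15.999 = 60.083 g/mol.
Mass of SiO2 per formula unit = 1.0000 × 60.083 = 60.083 g.
SiO2 wt% = 60.083 / 183.305 × 100 = 32.78%.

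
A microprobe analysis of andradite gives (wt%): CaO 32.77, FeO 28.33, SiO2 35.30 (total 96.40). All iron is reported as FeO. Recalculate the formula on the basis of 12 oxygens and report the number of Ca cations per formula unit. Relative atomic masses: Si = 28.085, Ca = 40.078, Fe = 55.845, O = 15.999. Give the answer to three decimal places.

CaO: 32.77/56.077 = 0.58438 mol → 0.58438 mol Ca, 0.58438 mol O.
FeO: 28.33/71.844 = 0.39433 mol → 0.39433 mol Fe, 0.39433 mol O.
SiO2: 35.30/60.083 = 0.58752 mol → 0.58752 mol Si, 1.17504 mol O.
Total oxygen = 2.15375 mol. Normalization factor = 12/2.15375 = 5.57168.
Ca per 12 O = 0.58438 × 5.57168 = 3.256.

3.256 Ca apfu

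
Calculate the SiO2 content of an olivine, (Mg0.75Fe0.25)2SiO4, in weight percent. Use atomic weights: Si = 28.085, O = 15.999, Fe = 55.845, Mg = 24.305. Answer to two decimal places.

Formula mass = 156.461 g/mol.
1 Si → 1.0000 mol SiO2 per formula unit; M(SiO2) = 60.083, so SiO2 mass = 60.083 g.
60.083/156.461 × 100 = 38.40 wt%.

38.40 wt%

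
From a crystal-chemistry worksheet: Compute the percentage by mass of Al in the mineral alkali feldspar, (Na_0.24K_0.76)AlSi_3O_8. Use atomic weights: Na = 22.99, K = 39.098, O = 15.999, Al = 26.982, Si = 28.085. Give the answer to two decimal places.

Molar mass of (Na_0.24K_0.76)AlSi_3O_8: 0.24·22.99 + 0.76·39.098 + 1·26.982 + 3·28.085 + 8·15.999 = 274.461 g/mol.
Mass of Al per formula unit: 1 × 26.982 = 26.982 g.
Weight fraction Al = 26.982 / 274.461 = 0.0983.

9.83 mass %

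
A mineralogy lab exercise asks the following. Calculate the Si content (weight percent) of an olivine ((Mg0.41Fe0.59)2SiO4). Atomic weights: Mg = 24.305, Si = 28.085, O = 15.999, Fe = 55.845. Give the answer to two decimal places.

15.79 weight percent

M((Mg0.41Fe0.59)2SiO4) = 177.908 g/mol.
Si contributes 1 × 28.085 = 28.085 g per mole.
28.085/177.908 = 0.1579 → 15.79%.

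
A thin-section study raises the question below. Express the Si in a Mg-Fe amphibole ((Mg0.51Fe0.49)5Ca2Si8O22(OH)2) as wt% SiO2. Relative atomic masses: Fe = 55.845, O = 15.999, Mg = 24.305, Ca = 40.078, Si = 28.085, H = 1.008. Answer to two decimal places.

54.03 wt%

M((Mg0.51Fe0.49)5Ca2Si8O22(OH)2) = 889.626 g/mol; M(SiO2) = 60.083 g/mol.
Moles SiO2 per formula unit = 8 Si ÷ 1 = 8.0000.
SiO2 fraction = (8.0000 × 60.083) / 889.626 = 480.664/889.626 = 0.5403.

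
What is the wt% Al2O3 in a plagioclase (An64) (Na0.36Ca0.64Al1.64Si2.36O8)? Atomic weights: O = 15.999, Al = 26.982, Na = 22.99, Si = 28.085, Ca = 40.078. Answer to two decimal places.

Formula mass = 272.449 g/mol.
1.64 Al → 0.8200 mol Al2O3 per formula unit; M(Al2O3) = 101.961, so Al2O3 mass = 83.608 g.
83.608/272.449 × 100 = 30.69 wt%.

30.69 wt%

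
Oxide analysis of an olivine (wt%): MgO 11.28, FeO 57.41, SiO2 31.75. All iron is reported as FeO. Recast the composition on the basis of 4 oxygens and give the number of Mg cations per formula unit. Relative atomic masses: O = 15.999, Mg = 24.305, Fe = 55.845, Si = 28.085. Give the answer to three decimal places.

MgO (M=40.304): mol = 0.27987; Mg = 0.27987, O = 0.27987.
FeO (M=71.844): mol = 0.79909; Fe = 0.79909, O = 0.79909.
SiO2 (M=60.083): mol = 0.52844; Si = 0.52844, O = 1.05688.
ΣO = 2.13584; factor = 4/ΣO = 1.87280.
Mg apfu = 0.27987 × 1.87280 = 0.524.

0.524 Mg apfu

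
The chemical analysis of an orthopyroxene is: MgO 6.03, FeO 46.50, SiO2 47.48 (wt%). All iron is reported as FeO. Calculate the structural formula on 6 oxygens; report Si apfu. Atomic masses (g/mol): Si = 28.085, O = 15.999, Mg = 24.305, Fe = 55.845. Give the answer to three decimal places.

MgO (M=40.304): mol = 0.14961; Mg = 0.14961, O = 0.14961.
FeO (M=71.844): mol = 0.64724; Fe = 0.64724, O = 0.64724.
SiO2 (M=60.083): mol = 0.79024; Si = 0.79024, O = 1.58048.
ΣO = 2.37733; factor = 6/ΣO = 2.52384.
Si apfu = 0.79024 × 2.52384 = 1.994.

1.994 Si apfu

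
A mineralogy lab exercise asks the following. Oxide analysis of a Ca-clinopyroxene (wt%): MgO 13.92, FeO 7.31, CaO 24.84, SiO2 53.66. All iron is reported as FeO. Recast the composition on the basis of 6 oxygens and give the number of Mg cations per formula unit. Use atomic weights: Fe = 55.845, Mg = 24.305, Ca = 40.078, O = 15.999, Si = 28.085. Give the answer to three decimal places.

13.92 wt% MgO ÷ 40.304 g/mol = 0.34538 mol, giving 0.34538 Mg and 0.34538 O.
7.31 wt% FeO ÷ 71.844 g/mol = 0.10175 mol, giving 0.10175 Fe and 0.10175 O.
24.84 wt% CaO ÷ 56.077 g/mol = 0.44296 mol, giving 0.44296 Ca and 0.44296 O.
53.66 wt% SiO2 ÷ 60.083 g/mol = 0.89310 mol, giving 0.89310 Si and 1.78620 O.
Oxygen sums to 2.67629; scaling by 6/2.67629 = 2.24191 puts the formula on 6 O.
Mg: 0.34538 × 2.24191 = 0.774 atoms per formula unit.

0.774 Mg apfu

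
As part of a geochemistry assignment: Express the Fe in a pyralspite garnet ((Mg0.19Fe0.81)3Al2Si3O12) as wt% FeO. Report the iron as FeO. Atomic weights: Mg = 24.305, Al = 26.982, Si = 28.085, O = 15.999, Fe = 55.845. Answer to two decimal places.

36.39 wt%

Formula mass = 479.764 g/mol.
2.43 Fe → 2.4300 mol FeO per formula unit; M(FeO) = 71.844, so FeO mass = 174.581 g.
174.581/479.764 × 100 = 36.39 wt%.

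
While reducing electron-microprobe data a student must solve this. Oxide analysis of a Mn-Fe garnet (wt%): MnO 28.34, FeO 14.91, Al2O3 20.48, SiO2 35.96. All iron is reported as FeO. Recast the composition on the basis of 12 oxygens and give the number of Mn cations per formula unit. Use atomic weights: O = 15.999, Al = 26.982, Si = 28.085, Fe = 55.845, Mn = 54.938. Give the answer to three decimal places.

1.992 Mn apfu

MnO: 28.34/70.937 = 0.39951 mol → 0.39951 mol Mn, 0.39951 mol O.
FeO: 14.91/71.844 = 0.20753 mol → 0.20753 mol Fe, 0.20753 mol O.
Al2O3: 20.48/101.961 = 0.20086 mol → 0.40172 mol Al, 0.60258 mol O.
SiO2: 35.96/60.083 = 0.59851 mol → 0.59851 mol Si, 1.19702 mol O.
Total oxygen = 2.40664 mol. Normalization factor = 12/2.40664 = 4.98620.
Mn per 12 O = 0.39951 × 4.98620 = 1.992.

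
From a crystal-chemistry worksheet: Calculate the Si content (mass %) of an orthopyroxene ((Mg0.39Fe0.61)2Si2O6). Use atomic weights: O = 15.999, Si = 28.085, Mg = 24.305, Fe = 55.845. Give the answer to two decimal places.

Formula mass = 0.78·24.305 + 1.22·55.845 + 2·28.085 + 6·15.999 = 239.253 g/mol, of which 56.170 g is Si.
So Si makes up 56.170/239.253 = 0.2348 of the mass, i.e. 23.48%.

23.48 mass %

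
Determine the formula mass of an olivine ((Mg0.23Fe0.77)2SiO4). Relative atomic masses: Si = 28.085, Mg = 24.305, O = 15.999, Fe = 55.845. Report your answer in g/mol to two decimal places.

Mg: 0.46 × 24.305 = 11.1803
Fe: 1.54 × 55.845 = 86.0013
Si: 1 × 28.085 = 28.0850
O: 4 × 15.999 = 63.9960
Summing the contributions gives the formula mass.

189.26 g/mol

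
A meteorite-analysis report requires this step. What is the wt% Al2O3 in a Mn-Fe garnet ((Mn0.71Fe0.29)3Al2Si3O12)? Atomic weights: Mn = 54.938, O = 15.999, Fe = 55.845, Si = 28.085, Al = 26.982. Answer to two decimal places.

20.56 wt%

Formula mass = 495.810 g/mol.
2 Al → 1.0000 mol Al2O3 per formula unit; M(Al2O3) = 101.961, so Al2O3 mass = 101.961 g.
101.961/495.810 × 100 = 20.56 wt%.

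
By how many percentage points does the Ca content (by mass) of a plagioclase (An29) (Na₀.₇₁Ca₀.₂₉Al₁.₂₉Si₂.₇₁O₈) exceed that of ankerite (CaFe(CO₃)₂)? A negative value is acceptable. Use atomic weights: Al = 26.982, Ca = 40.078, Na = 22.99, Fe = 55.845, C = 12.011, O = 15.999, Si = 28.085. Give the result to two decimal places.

M(Na₀.₇₁Ca₀.₂₉Al₁.₂₉Si₂.₇₁O₈) = 266.855 g/mol, so wt% Ca = 11.623/266.855 × 100 = 4.36%.
M(CaFe(CO₃)₂) = 215.939 g/mol, so wt% Ca = 40.078/215.939 × 100 = 18.56%.
4.36 − 18.56 = -14.20 pp.

-14.20 percentage points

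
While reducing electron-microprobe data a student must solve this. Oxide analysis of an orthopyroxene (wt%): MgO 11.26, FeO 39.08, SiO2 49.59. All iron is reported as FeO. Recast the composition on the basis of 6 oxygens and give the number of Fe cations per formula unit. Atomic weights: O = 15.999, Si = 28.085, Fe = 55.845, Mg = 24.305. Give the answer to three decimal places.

11.26 wt% MgO ÷ 40.304 g/mol = 0.27938 mol, giving 0.27938 Mg and 0.27938 O.
39.08 wt% FeO ÷ 71.844 g/mol = 0.54396 mol, giving 0.54396 Fe and 0.54396 O.
49.59 wt% SiO2 ÷ 60.083 g/mol = 0.82536 mol, giving 0.82536 Si and 1.65072 O.
Oxygen sums to 2.47406; scaling by 6/2.47406 = 2.42516 puts the formula on 6 O.
Fe: 0.54396 × 2.42516 = 1.319 atoms per formula unit.

1.319 Fe apfu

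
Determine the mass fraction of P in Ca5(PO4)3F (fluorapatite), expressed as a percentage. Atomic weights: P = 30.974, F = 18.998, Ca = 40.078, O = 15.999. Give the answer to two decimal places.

18.43 mass %

Molar mass of Ca5(PO4)3F: 5·40.078 + 3·30.974 + 12·15.999 + 1·18.998 = 504.298 g/mol.
Mass of P per formula unit: 3 × 30.974 = 92.922 g.
Weight fraction P = 92.922 / 504.298 = 0.1843.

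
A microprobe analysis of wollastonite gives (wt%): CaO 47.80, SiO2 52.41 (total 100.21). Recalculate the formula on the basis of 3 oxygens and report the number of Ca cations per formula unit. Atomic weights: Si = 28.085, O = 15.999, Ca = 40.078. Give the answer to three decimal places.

47.80 wt% CaO ÷ 56.077 g/mol = 0.85240 mol, giving 0.85240 Ca and 0.85240 O.
52.41 wt% SiO2 ÷ 60.083 g/mol = 0.87229 mol, giving 0.87229 Si and 1.74458 O.
Oxygen sums to 2.59698; scaling by 3/2.59698 = 1.15519 puts the formula on 3 O.
Ca: 0.85240 × 1.15519 = 0.985 atoms per formula unit.

0.985 Ca apfu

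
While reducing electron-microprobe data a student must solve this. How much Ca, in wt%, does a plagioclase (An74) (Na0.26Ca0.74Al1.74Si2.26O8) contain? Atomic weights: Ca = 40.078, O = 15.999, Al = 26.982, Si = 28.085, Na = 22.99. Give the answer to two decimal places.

10.82 wt%

Formula mass = 0.26×22.99 + 0.74×40.078 + 1.74×26.982 + 2.26×28.085 + 8×15.999 = 274.048 g/mol, of which 29.658 g is Ca.
So Ca makes up 29.658/274.048 = 0.1082 of the mass, i.e. 10.82%.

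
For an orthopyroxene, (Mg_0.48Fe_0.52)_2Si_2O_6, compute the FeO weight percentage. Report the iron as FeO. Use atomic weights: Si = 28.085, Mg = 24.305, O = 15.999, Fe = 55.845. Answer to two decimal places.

Formula mass = 233.576 g/mol.
1.04 Fe → 1.0400 mol FeO per formula unit; M(FeO) = 71.844, so FeO mass = 74.718 g.
74.718/233.576 × 100 = 31.99 wt%.

31.99 wt%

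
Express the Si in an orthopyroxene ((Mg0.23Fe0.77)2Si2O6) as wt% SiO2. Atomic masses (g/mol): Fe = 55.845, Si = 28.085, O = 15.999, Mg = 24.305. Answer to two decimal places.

Molar mass of (Mg0.23Fe0.77)2Si2O6 = 0.46×24.305 + 1.54×55.845 + 2×28.085 + 6×15.999 = 249.346 g/mol.
Each formula unit contains 2 Si, equivalent to 2/1 = 2.0000 mol SiO2.
M(SiO2) = 1×28.085 + 2×15.999 = 60.083 g/mol.
Mass of SiO2 per formula unit = 2.0000 × 60.083 = 120.166 g.
SiO2 wt% = 120.166 / 249.346 × 100 = 48.19%.

48.19 wt%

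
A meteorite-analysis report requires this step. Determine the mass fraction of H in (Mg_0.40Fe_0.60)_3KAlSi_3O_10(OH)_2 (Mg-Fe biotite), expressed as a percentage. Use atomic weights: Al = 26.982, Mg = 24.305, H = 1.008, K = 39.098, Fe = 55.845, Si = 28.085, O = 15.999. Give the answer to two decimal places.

0.43 mass %

Molar mass of (Mg_0.40Fe_0.60)_3KAlSi_3O_10(OH)_2: 1.20*24.305 + 1.80*55.845 + 1*39.098 + 1*26.982 + 3*28.085 + 12*15.999 + 2*1.008 = 474.026 g/mol.
Mass of H per formula unit: 2 × 1.008 = 2.016 g.
Weight fraction H = 2.016 / 474.026 = 0.0043.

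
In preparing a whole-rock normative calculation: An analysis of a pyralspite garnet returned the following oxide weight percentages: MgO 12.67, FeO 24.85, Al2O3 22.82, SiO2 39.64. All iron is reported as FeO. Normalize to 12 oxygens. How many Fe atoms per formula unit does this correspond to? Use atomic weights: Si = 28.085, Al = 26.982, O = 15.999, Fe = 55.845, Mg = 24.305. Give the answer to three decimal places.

MgO (M=40.304): mol = 0.31436; Mg = 0.31436, O = 0.31436.
FeO (M=71.844): mol = 0.34589; Fe = 0.34589, O = 0.34589.
Al2O3 (M=101.961): mol = 0.22381; Al = 0.44762, O = 0.67143.
SiO2 (M=60.083): mol = 0.65975; Si = 0.65975, O = 1.31950.
ΣO = 2.65118; factor = 12/ΣO = 4.52629.
Fe apfu = 0.34589 × 4.52629 = 1.566.

1.566 Fe apfu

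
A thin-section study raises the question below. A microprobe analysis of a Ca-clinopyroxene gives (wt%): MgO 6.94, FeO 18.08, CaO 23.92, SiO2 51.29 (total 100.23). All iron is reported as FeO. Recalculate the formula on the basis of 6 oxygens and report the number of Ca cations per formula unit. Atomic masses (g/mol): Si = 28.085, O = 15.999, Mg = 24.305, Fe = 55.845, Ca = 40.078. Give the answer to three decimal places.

MgO: 6.94/40.304 = 0.17219 mol → 0.17219 mol Mg, 0.17219 mol O.
FeO: 18.08/71.844 = 0.25166 mol → 0.25166 mol Fe, 0.25166 mol O.
CaO: 23.92/56.077 = 0.42656 mol → 0.42656 mol Ca, 0.42656 mol O.
SiO2: 51.29/60.083 = 0.85365 mol → 0.85365 mol Si, 1.70730 mol O.
Total oxygen = 2.55771 mol. Normalization factor = 6/2.55771 = 2.34585.
Ca per 6 O = 0.42656 × 2.34585 = 1.001.

1.001 Ca apfu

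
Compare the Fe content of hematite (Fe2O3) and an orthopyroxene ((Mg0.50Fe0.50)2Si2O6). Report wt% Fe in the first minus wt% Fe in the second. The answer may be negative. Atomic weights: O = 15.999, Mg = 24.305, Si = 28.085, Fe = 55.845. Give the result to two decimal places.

First mineral: 111.690 g Fe in 159.687 g formula = 69.94 wt% Fe.
Second mineral: 55.845 g Fe in 232.314 g formula = 24.04 wt% Fe.
69.94% − 24.04% gives a difference of 45.90 percentage points.

45.90 percentage points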